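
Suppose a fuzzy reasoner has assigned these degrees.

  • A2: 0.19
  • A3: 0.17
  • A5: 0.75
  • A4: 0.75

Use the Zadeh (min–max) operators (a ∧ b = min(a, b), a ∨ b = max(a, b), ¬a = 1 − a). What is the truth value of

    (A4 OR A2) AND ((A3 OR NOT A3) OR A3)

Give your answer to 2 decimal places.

0.75

A4 OR A2 = max(a, b) on (0.75, 0.19) = 0.75
NOT A3 = 1 − 0.17 = 0.83
A3 OR NOT A3 = max(a, b) on (0.17, 0.83) = 0.83
(A3 OR NOT A3) OR A3 = max(a, b) on (0.83, 0.17) = 0.83
(A4 OR A2) AND ((A3 OR NOT A3) OR A3) = min(a, b) on (0.75, 0.83) = 0.75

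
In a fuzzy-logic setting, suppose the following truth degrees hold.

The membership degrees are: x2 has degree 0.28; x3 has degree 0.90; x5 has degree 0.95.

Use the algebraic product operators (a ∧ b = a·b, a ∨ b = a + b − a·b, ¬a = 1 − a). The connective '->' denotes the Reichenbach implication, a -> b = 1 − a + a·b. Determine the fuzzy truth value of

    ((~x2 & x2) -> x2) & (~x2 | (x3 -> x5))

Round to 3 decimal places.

0.844

~x2 = 1 − 0.2800 = 0.7200
~x2 & x2 = a·b on (0.7200, 0.2800) = 0.2016
(~x2 & x2) -> x2  [Reichenbach: 1 − a + a·b] with a=0.2016, b=0.2800 → 0.8548
~x2 = 1 − 0.2800 = 0.7200
x3 -> x5  [Reichenbach: 1 − a + a·b] with a=0.9000, b=0.9500 → 0.9550
~x2 | (x3 -> x5) = a + b − a·b on (0.7200, 0.9550) = 0.9874
((~x2 & x2) -> x2) & (~x2 | (x3 -> x5)) = a·b on (0.8548, 0.9874) = 0.8441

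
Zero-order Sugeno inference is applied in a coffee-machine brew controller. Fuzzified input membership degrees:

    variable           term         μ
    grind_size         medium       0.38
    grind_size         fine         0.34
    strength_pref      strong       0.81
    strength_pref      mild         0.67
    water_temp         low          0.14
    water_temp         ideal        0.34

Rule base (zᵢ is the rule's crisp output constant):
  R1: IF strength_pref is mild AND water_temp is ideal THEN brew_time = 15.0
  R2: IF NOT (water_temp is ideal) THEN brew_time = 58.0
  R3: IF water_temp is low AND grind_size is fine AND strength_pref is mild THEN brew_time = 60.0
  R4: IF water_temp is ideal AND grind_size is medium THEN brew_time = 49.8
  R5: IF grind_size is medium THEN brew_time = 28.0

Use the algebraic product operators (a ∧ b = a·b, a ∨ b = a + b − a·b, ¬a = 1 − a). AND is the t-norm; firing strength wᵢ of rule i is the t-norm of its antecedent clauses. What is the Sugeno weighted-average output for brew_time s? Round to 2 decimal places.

42.47

R1 (z=15.0): mild=0.67, ideal=0.34; AND[a·b] → w = 0.2278
R2 (z=58.0): ¬ideal=1−0.34=0.66 → w = 0.6600
R3 (z=60.0): low=0.14, fine=0.34, mild=0.67; AND[a·b] → w = 0.0319
R4 (z=49.8): ideal=0.34, medium=0.38; AND[a·b] → w = 0.1292
R5 (z=28.0): medium=0.38 → w = 0.3800
Weighted average = (0.2278·15.0 + 0.6600·58.0 + 0.0319·60.0 + 0.1292·49.8 + 0.3800·28.0) / (0.2278 + 0.6600 + 0.0319 + 0.1292 + 0.3800)
  = 60.6847 / 1.4289 = 42.47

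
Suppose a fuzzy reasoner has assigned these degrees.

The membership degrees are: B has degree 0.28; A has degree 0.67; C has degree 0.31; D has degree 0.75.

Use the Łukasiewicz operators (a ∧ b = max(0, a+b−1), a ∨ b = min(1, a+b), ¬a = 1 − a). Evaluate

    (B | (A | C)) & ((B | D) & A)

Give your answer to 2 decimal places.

0.67

A | C = min(1, a+b) on (0.67, 0.31) = 0.98
B | (A | C) = min(1, a+b) on (0.28, 0.98) = 1.00
B | D = min(1, a+b) on (0.28, 0.75) = 1.00
(B | D) & A = max(0, a+b−1) on (1.00, 0.67) = 0.67
(B | (A | C)) & ((B | D) & A) = max(0, a+b−1) on (1.00, 0.67) = 0.67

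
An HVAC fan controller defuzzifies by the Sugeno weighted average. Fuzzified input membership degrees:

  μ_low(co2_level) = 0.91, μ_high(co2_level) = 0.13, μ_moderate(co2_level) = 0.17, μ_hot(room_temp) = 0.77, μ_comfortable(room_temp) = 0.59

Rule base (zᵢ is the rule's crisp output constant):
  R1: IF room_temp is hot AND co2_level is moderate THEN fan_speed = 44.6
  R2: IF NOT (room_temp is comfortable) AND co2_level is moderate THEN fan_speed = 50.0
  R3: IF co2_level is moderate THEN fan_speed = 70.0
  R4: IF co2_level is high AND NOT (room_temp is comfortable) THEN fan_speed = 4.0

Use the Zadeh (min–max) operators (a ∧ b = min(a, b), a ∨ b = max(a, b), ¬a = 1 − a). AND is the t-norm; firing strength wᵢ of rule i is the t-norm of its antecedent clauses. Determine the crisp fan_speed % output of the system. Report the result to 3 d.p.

R1 (z=44.6): hot=0.77, moderate=0.17; AND[min(a, b)] → w = 0.17
R2 (z=50.0): ¬comfortable=1−0.59=0.41, moderate=0.17; AND[min(a, b)] → w = 0.17
R3 (z=70.0): moderate=0.17 → w = 0.17
R4 (z=4.0): high=0.13, ¬comfortable=1−0.59=0.41; AND[min(a, b)] → w = 0.13
Weighted average = (0.17·44.6 + 0.17·50.0 + 0.17·70.0 + 0.13·4.0) / (0.17 + 0.17 + 0.17 + 0.13)
  = 28.5020 / 0.6400 = 44.534

44.534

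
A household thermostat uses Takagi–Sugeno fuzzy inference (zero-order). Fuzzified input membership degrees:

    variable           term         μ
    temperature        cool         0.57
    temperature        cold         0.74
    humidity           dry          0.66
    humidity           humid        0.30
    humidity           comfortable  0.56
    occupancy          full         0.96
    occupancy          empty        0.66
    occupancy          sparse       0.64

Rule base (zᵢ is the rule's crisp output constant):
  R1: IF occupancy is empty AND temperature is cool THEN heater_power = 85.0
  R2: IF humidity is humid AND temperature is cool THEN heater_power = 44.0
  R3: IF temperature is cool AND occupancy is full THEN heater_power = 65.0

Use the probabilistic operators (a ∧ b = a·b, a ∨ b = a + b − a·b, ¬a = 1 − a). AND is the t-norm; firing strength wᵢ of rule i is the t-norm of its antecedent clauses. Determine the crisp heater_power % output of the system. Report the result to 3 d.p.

68.594

R1 (z=85.0): empty=0.66, cool=0.57; AND[a·b] → w = 0.3762
R2 (z=44.0): humid=0.30, cool=0.57; AND[a·b] → w = 0.1710
R3 (z=65.0): cool=0.57, full=0.96; AND[a·b] → w = 0.5472
Weighted average = (0.3762·85.0 + 0.1710·44.0 + 0.5472·65.0) / (0.3762 + 0.1710 + 0.5472)
  = 75.0690 / 1.0944 = 68.594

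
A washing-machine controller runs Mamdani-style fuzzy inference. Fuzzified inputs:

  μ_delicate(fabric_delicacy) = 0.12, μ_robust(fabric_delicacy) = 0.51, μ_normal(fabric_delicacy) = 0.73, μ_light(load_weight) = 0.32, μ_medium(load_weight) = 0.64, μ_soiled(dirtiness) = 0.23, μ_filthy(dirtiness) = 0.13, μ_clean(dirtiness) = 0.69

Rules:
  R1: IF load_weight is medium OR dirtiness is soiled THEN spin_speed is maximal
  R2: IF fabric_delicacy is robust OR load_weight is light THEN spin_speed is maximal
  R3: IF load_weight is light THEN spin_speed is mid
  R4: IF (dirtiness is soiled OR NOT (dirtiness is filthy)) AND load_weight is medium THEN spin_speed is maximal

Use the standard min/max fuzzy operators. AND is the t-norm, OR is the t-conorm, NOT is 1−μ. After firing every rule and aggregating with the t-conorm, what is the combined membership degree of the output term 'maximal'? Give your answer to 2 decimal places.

0.64

R1: medium=0.64, soiled=0.23; OR[max(a, b)] → w = 0.64
R2: robust=0.51, light=0.32; OR[max(a, b)] → w = 0.51
R3: light=0.32 → w = 0.32
R4: (soiled=0.23 OR ¬filthy=1−0.13=0.87) = 0.87; AND[min(a, b)] with medium=0.64 → w = 0.64
Rules with consequent 'maximal': {R1, R2, R4} → strengths 0.64, 0.51, 0.64
Aggregate via t-conorm [max(a, b)]: 0.64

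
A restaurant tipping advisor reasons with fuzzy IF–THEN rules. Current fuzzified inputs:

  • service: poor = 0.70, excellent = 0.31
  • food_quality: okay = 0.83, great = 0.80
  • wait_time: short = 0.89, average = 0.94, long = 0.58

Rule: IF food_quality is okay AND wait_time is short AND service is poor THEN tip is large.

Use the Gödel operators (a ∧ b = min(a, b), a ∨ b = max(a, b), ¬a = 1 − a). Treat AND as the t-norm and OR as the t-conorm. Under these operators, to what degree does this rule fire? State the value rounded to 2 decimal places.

firing strength: okay=0.83, short=0.89, poor=0.70; AND[min(a, b)] → w = 0.70

0.70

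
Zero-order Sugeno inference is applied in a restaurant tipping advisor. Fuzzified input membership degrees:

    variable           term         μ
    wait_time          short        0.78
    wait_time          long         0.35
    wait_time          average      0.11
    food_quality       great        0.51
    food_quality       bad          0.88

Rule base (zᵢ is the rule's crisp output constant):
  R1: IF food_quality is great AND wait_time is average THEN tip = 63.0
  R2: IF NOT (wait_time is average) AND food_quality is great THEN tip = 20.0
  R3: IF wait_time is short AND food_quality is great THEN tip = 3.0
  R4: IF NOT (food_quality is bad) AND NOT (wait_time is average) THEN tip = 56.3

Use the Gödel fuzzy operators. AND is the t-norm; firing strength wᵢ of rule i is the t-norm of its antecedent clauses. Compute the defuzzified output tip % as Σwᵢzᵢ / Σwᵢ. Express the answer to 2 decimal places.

20.33

R1 (z=63.0): great=0.51, average=0.11; AND[min(a, b)] → w = 0.11
R2 (z=20.0): ¬average=1−0.11=0.89, great=0.51; AND[min(a, b)] → w = 0.51
R3 (z=3.0): short=0.78, great=0.51; AND[min(a, b)] → w = 0.51
R4 (z=56.3): ¬bad=1−0.88=0.12, ¬average=1−0.11=0.89; AND[min(a, b)] → w = 0.12
Weighted average = (0.11·63.0 + 0.51·20.0 + 0.51·3.0 + 0.12·56.3) / (0.11 + 0.51 + 0.51 + 0.12)
  = 25.4160 / 1.2500 = 20.33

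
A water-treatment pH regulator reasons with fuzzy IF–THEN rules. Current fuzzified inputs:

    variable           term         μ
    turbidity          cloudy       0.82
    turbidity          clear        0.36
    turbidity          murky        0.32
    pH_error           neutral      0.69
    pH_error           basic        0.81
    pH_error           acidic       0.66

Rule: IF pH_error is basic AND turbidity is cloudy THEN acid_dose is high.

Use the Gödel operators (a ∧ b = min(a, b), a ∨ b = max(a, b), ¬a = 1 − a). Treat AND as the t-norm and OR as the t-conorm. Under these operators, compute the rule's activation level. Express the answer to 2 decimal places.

0.81

firing strength: basic=0.81, cloudy=0.82; AND[min(a, b)] → w = 0.81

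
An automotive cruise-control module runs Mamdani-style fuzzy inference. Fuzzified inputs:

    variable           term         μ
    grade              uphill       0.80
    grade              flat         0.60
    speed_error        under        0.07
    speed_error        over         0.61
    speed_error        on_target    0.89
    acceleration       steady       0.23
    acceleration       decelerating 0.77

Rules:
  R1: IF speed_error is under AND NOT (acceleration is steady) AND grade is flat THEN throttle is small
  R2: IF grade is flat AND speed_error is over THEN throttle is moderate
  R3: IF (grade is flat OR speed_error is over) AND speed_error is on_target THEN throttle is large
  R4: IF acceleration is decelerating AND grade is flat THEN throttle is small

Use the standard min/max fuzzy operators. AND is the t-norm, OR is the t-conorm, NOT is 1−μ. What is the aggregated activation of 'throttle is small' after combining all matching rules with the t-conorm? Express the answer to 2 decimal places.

0.60

R1: under=0.07, ¬steady=1−0.23=0.77, flat=0.60; AND[min(a, b)] → w = 0.07
R2: flat=0.60, over=0.61; AND[min(a, b)] → w = 0.60
R3: (flat=0.60 OR over=0.61) = 0.61; AND[min(a, b)] with on_target=0.89 → w = 0.61
R4: decelerating=0.77, flat=0.60; AND[min(a, b)] → w = 0.60
Rules with consequent 'small': {R1, R4} → strengths 0.07, 0.60
Aggregate via t-conorm [max(a, b)]: 0.60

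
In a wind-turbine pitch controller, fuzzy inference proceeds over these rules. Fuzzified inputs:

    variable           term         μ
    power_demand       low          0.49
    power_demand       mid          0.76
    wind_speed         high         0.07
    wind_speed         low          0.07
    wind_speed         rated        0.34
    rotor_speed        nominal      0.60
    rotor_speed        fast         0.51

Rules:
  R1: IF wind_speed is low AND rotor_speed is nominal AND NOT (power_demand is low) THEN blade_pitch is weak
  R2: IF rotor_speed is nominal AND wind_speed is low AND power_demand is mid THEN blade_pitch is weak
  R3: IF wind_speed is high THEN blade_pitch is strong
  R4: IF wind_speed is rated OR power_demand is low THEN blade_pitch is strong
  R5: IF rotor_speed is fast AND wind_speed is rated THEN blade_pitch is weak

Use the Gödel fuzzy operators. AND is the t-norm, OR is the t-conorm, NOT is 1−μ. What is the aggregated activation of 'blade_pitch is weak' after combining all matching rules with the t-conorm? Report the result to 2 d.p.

R1: low=0.07, nominal=0.60, ¬low=1−0.49=0.51; AND[min(a, b)] → w = 0.07
R2: nominal=0.60, low=0.07, mid=0.76; AND[min(a, b)] → w = 0.07
R3: high=0.07 → w = 0.07
R4: rated=0.34, low=0.49; OR[max(a, b)] → w = 0.49
R5: fast=0.51, rated=0.34; AND[min(a, b)] → w = 0.34
Rules with consequent 'weak': {R1, R2, R5} → strengths 0.07, 0.07, 0.34
Aggregate via t-conorm [max(a, b)]: 0.34

0.34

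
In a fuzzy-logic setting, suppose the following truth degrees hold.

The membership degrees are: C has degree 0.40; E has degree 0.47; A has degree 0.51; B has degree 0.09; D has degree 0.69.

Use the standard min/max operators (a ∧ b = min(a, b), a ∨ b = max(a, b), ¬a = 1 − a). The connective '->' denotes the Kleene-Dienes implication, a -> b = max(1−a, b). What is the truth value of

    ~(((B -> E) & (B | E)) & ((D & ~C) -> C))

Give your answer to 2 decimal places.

0.60

B -> E  [Kleene-Dienes: max(1−a, b)] with a=0.09, b=0.47 → 0.91
B | E = max(a, b) on (0.09, 0.47) = 0.47
(B -> E) & (B | E) = min(a, b) on (0.91, 0.47) = 0.47
~C = 1 − 0.40 = 0.60
D & ~C = min(a, b) on (0.69, 0.60) = 0.60
(D & ~C) -> C  [Kleene-Dienes: max(1−a, b)] with a=0.60, b=0.40 → 0.40
((B -> E) & (B | E)) & ((D & ~C) -> C) = min(a, b) on (0.47, 0.40) = 0.40
~(((B -> E) & (B | E)) & ((D & ~C) -> C)) = 1 − 0.40 = 0.60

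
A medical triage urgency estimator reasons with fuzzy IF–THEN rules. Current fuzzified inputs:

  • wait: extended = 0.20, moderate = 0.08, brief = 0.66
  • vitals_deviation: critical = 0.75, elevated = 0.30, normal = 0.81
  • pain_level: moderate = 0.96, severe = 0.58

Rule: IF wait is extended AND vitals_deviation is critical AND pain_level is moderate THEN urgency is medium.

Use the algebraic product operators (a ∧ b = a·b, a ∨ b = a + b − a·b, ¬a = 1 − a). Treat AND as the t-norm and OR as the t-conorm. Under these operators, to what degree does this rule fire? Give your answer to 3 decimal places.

0.144

firing strength: extended=0.20, critical=0.75, moderate=0.96; AND[a·b] → w = 0.1440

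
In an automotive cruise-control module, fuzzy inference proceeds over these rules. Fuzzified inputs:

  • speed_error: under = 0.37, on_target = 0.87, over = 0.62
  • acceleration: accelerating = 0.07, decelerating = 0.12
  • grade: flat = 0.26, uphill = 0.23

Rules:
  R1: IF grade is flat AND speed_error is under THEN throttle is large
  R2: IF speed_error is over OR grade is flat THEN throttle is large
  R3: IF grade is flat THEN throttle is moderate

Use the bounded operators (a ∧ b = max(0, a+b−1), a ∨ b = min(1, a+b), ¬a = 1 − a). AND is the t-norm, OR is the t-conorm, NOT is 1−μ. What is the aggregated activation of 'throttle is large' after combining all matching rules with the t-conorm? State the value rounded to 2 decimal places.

0.88

R1: flat=0.26, under=0.37; AND[max(0, a+b−1)] → w = 0.00
R2: over=0.62, flat=0.26; OR[min(1, a+b)] → w = 0.88
R3: flat=0.26 → w = 0.26
Rules with consequent 'large': {R1, R2} → strengths 0.00, 0.88
Aggregate via t-conorm [min(1, a+b)]: 0.88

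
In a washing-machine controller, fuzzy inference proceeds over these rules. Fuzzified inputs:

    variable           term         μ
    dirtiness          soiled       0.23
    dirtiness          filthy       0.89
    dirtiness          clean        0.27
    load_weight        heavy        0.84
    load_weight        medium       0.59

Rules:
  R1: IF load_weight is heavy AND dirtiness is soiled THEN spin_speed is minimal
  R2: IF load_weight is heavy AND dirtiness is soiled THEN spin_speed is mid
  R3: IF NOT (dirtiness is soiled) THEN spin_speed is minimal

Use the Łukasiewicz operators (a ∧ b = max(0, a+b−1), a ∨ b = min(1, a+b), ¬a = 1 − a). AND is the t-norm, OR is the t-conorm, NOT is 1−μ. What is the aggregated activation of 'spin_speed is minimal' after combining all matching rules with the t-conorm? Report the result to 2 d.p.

0.84

R1: heavy=0.84, soiled=0.23; AND[max(0, a+b−1)] → w = 0.07
R2: heavy=0.84, soiled=0.23; AND[max(0, a+b−1)] → w = 0.07
R3: ¬soiled=1−0.23=0.77 → w = 0.77
Rules with consequent 'minimal': {R1, R3} → strengths 0.07, 0.77
Aggregate via t-conorm [min(1, a+b)]: 0.84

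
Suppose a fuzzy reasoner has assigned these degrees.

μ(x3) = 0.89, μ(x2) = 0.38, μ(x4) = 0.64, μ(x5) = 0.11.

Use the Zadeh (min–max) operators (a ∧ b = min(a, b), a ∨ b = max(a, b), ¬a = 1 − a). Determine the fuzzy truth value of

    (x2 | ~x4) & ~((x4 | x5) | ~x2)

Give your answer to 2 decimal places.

~x4 = 1 − 0.64 = 0.36
x2 | ~x4 = max(a, b) on (0.38, 0.36) = 0.38
x4 | x5 = max(a, b) on (0.64, 0.11) = 0.64
~x2 = 1 − 0.38 = 0.62
(x4 | x5) | ~x2 = max(a, b) on (0.64, 0.62) = 0.64
~((x4 | x5) | ~x2) = 1 − 0.64 = 0.36
(x2 | ~x4) & ~((x4 | x5) | ~x2) = min(a, b) on (0.38, 0.36) = 0.36

0.36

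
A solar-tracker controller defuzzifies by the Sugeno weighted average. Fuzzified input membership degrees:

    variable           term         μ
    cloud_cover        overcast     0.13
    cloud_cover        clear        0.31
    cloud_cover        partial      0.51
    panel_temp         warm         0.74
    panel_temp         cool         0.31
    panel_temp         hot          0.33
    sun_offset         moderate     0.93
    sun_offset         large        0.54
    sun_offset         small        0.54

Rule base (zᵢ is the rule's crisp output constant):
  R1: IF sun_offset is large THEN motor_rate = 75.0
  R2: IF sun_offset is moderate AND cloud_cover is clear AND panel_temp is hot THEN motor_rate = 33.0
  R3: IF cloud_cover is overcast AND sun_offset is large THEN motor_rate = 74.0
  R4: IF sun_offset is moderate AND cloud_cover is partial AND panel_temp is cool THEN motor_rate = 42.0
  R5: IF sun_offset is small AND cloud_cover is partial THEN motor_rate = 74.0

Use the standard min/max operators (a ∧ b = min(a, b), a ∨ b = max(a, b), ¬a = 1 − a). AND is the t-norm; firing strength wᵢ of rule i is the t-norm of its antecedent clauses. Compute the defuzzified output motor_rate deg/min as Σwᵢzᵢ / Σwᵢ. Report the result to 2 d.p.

61.73

R1 (z=75.0): large=0.54 → w = 0.54
R2 (z=33.0): moderate=0.93, clear=0.31, hot=0.33; AND[min(a, b)] → w = 0.31
R3 (z=74.0): overcast=0.13, large=0.54; AND[min(a, b)] → w = 0.13
R4 (z=42.0): moderate=0.93, partial=0.51, cool=0.31; AND[min(a, b)] → w = 0.31
R5 (z=74.0): small=0.54, partial=0.51; AND[min(a, b)] → w = 0.51
Weighted average = (0.54·75.0 + 0.31·33.0 + 0.13·74.0 + 0.31·42.0 + 0.51·74.0) / (0.54 + 0.31 + 0.13 + 0.31 + 0.51)
  = 111.1100 / 1.8000 = 61.73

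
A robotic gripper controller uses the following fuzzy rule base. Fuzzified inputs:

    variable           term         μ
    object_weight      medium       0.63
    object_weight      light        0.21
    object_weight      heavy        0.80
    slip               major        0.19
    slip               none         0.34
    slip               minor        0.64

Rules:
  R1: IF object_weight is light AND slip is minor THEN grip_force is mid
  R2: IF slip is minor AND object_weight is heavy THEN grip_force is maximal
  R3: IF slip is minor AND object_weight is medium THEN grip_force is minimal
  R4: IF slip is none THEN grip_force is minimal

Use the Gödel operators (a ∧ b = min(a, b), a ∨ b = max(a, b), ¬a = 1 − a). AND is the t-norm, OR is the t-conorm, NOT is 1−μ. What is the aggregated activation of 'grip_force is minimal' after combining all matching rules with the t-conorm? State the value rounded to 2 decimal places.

0.63

R1: light=0.21, minor=0.64; AND[min(a, b)] → w = 0.21
R2: minor=0.64, heavy=0.80; AND[min(a, b)] → w = 0.64
R3: minor=0.64, medium=0.63; AND[min(a, b)] → w = 0.63
R4: none=0.34 → w = 0.34
Rules with consequent 'minimal': {R3, R4} → strengths 0.63, 0.34
Aggregate via t-conorm [max(a, b)]: 0.63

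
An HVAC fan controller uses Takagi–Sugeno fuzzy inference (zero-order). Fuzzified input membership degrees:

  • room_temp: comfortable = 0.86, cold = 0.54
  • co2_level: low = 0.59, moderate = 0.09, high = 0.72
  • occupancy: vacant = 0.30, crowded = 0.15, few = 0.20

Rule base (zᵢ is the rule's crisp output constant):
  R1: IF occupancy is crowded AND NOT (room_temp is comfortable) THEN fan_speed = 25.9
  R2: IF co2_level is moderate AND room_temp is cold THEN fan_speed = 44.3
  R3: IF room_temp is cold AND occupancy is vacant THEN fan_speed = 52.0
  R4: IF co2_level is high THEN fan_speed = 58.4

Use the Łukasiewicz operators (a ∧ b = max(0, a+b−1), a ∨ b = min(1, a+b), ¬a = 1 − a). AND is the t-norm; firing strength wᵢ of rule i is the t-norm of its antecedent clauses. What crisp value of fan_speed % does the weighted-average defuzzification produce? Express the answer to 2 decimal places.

58.40

R1 (z=25.9): crowded=0.15, ¬comfortable=1−0.86=0.14; AND[max(0, a+b−1)] → w = 0.00
R2 (z=44.3): moderate=0.09, cold=0.54; AND[max(0, a+b−1)] → w = 0.00
R3 (z=52.0): cold=0.54, vacant=0.30; AND[max(0, a+b−1)] → w = 0.00
R4 (z=58.4): high=0.72 → w = 0.72
Weighted average = (0.00·25.9 + 0.00·44.3 + 0.00·52.0 + 0.72·58.4) / (0.00 + 0.00 + 0.00 + 0.72)
  = 42.0480 / 0.7200 = 58.40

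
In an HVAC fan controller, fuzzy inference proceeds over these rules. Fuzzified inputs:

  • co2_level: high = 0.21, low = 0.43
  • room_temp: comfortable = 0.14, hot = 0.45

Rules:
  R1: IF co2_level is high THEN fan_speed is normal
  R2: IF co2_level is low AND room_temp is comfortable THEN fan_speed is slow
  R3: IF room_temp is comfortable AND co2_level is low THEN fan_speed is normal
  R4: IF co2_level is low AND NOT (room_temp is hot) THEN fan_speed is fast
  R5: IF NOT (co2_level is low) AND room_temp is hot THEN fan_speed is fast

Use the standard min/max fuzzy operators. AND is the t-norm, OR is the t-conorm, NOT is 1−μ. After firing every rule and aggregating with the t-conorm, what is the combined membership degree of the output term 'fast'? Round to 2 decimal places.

R1: high=0.21 → w = 0.21
R2: low=0.43, comfortable=0.14; AND[min(a, b)] → w = 0.14
R3: comfortable=0.14, low=0.43; AND[min(a, b)] → w = 0.14
R4: low=0.43, ¬hot=1−0.45=0.55; AND[min(a, b)] → w = 0.43
R5: ¬low=1−0.43=0.57, hot=0.45; AND[min(a, b)] → w = 0.45
Rules with consequent 'fast': {R4, R5} → strengths 0.43, 0.45
Aggregate via t-conorm [max(a, b)]: 0.45

0.45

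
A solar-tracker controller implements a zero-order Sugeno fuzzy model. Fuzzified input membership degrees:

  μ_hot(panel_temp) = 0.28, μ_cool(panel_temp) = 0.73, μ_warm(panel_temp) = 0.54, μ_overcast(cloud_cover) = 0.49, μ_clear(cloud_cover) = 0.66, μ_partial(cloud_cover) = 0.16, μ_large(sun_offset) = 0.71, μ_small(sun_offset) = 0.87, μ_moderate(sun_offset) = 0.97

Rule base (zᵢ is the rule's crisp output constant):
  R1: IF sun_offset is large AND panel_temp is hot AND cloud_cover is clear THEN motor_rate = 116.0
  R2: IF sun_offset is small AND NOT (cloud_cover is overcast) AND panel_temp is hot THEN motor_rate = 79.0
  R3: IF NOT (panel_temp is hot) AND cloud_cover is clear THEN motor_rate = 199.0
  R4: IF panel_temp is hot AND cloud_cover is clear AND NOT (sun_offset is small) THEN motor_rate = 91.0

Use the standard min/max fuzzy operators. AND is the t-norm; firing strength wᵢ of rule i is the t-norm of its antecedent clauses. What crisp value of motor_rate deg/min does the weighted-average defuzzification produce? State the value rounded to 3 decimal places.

R1 (z=116.0): large=0.71, hot=0.28, clear=0.66; AND[min(a, b)] → w = 0.28
R2 (z=79.0): small=0.87, ¬overcast=1−0.49=0.51, hot=0.28; AND[min(a, b)] → w = 0.28
R3 (z=199.0): ¬hot=1−0.28=0.72, clear=0.66; AND[min(a, b)] → w = 0.66
R4 (z=91.0): hot=0.28, clear=0.66, ¬small=1−0.87=0.13; AND[min(a, b)] → w = 0.13
Weighted average = (0.28·116.0 + 0.28·79.0 + 0.66·199.0 + 0.13·91.0) / (0.28 + 0.28 + 0.66 + 0.13)
  = 197.7700 / 1.3500 = 146.496

146.496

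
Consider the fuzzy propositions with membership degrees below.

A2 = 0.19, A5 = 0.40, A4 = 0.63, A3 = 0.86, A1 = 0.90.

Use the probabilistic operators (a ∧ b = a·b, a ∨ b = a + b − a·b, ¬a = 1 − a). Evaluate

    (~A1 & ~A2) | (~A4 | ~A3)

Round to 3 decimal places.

0.502

~A1 = 1 − 0.9000 = 0.1000
~A2 = 1 − 0.1900 = 0.8100
~A1 & ~A2 = a·b on (0.1000, 0.8100) = 0.0810
~A4 = 1 − 0.6300 = 0.3700
~A3 = 1 − 0.8600 = 0.1400
~A4 | ~A3 = a + b − a·b on (0.3700, 0.1400) = 0.4582
(~A1 & ~A2) | (~A4 | ~A3) = a + b − a·b on (0.0810, 0.4582) = 0.5021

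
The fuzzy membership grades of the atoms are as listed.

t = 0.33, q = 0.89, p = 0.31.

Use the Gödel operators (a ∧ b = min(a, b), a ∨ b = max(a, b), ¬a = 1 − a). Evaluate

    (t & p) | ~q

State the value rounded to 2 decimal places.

t & p = min(a, b) on (0.33, 0.31) = 0.31
~q = 1 − 0.89 = 0.11
(t & p) | ~q = max(a, b) on (0.31, 0.11) = 0.31

0.31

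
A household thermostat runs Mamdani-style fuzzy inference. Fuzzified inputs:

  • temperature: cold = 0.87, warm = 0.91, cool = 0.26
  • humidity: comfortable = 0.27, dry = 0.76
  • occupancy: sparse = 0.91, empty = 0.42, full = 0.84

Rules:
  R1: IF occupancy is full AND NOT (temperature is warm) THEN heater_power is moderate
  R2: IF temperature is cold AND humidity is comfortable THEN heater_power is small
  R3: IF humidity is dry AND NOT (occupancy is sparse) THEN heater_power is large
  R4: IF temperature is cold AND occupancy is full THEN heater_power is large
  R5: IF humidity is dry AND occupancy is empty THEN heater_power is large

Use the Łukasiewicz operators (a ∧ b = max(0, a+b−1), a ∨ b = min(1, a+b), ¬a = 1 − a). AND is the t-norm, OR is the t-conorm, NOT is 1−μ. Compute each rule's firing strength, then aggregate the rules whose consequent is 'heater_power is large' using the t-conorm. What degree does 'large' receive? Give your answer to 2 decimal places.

0.89

R1: full=0.84, ¬warm=1−0.91=0.09; AND[max(0, a+b−1)] → w = 0.00
R2: cold=0.87, comfortable=0.27; AND[max(0, a+b−1)] → w = 0.14
R3: dry=0.76, ¬sparse=1−0.91=0.09; AND[max(0, a+b−1)] → w = 0.00
R4: cold=0.87, full=0.84; AND[max(0, a+b−1)] → w = 0.71
R5: dry=0.76, empty=0.42; AND[max(0, a+b−1)] → w = 0.18
Rules with consequent 'large': {R3, R4, R5} → strengths 0.00, 0.71, 0.18
Aggregate via t-conorm [min(1, a+b)]: 0.89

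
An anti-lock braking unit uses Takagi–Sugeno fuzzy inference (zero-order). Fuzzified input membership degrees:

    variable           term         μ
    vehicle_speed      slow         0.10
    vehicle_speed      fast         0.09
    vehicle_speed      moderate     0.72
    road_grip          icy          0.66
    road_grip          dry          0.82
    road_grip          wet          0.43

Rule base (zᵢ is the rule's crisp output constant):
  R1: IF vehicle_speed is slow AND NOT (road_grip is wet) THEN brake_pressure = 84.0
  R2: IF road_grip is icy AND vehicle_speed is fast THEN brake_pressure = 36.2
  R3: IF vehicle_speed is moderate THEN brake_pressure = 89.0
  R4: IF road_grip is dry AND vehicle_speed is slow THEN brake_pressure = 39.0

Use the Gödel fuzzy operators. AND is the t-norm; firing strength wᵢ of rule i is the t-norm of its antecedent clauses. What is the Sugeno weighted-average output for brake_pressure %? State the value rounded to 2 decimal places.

78.85

R1 (z=84.0): slow=0.10, ¬wet=1−0.43=0.57; AND[min(a, b)] → w = 0.10
R2 (z=36.2): icy=0.66, fast=0.09; AND[min(a, b)] → w = 0.09
R3 (z=89.0): moderate=0.72 → w = 0.72
R4 (z=39.0): dry=0.82, slow=0.10; AND[min(a, b)] → w = 0.10
Weighted average = (0.10·84.0 + 0.09·36.2 + 0.72·89.0 + 0.10·39.0) / (0.10 + 0.09 + 0.72 + 0.10)
  = 79.6380 / 1.0100 = 78.85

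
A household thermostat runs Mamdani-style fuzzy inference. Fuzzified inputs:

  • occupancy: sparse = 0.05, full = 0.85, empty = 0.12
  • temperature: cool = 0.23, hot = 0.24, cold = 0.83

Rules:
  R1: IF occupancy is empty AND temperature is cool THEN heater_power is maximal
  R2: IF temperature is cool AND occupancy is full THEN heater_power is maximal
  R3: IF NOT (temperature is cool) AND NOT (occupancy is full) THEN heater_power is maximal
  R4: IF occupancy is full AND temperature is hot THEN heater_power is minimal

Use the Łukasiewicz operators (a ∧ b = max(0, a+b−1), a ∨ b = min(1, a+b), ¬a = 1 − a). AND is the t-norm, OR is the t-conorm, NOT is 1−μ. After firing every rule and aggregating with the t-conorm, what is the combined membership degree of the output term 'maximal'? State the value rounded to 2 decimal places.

0.08

R1: empty=0.12, cool=0.23; AND[max(0, a+b−1)] → w = 0.00
R2: cool=0.23, full=0.85; AND[max(0, a+b−1)] → w = 0.08
R3: ¬cool=1−0.23=0.77, ¬full=1−0.85=0.15; AND[max(0, a+b−1)] → w = 0.00
R4: full=0.85, hot=0.24; AND[max(0, a+b−1)] → w = 0.09
Rules with consequent 'maximal': {R1, R2, R3} → strengths 0.00, 0.08, 0.00
Aggregate via t-conorm [min(1, a+b)]: 0.08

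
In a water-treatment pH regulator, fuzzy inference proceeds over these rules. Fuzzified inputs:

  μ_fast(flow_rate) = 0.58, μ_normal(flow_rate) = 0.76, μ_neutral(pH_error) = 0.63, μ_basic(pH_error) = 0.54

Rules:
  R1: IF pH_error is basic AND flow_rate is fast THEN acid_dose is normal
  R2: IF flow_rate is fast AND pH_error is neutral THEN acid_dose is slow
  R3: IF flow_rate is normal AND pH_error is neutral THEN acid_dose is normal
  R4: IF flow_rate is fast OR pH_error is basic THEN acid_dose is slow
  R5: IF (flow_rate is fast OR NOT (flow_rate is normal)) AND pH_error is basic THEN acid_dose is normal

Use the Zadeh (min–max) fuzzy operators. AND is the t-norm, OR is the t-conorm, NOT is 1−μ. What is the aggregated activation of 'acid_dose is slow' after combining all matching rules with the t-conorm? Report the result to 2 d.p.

0.58

R1: basic=0.54, fast=0.58; AND[min(a, b)] → w = 0.54
R2: fast=0.58, neutral=0.63; AND[min(a, b)] → w = 0.58
R3: normal=0.76, neutral=0.63; AND[min(a, b)] → w = 0.63
R4: fast=0.58, basic=0.54; OR[max(a, b)] → w = 0.58
R5: (fast=0.58 OR ¬normal=1−0.76=0.24) = 0.58; AND[min(a, b)] with basic=0.54 → w = 0.54
Rules with consequent 'slow': {R2, R4} → strengths 0.58, 0.58
Aggregate via t-conorm [max(a, b)]: 0.58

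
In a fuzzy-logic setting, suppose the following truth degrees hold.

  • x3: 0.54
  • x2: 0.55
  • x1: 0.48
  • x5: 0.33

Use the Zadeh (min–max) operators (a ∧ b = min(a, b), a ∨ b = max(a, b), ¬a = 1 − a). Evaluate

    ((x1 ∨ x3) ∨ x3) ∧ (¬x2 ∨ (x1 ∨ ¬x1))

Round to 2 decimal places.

0.52

x1 ∨ x3 = max(a, b) on (0.48, 0.54) = 0.54
(x1 ∨ x3) ∨ x3 = max(a, b) on (0.54, 0.54) = 0.54
¬x2 = 1 − 0.55 = 0.45
¬x1 = 1 − 0.48 = 0.52
x1 ∨ ¬x1 = max(a, b) on (0.48, 0.52) = 0.52
¬x2 ∨ (x1 ∨ ¬x1) = max(a, b) on (0.45, 0.52) = 0.52
((x1 ∨ x3) ∨ x3) ∧ (¬x2 ∨ (x1 ∨ ¬x1)) = min(a, b) on (0.54, 0.52) = 0.52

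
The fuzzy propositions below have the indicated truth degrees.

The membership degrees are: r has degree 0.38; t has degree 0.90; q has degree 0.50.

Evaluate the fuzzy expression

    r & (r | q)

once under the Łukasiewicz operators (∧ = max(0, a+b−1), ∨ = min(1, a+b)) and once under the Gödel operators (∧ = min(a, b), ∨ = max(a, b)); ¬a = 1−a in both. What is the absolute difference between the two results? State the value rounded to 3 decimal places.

Under Łukasiewicz:
  r | q = min(1, a+b) on (0.38, 0.50) = 0.88
  r & (r | q) = max(0, a+b−1) on (0.38, 0.88) = 0.26
  → value = 0.2600
Under Gödel:
  r | q = max(a, b) on (0.38, 0.50) = 0.50
  r & (r | q) = min(a, b) on (0.38, 0.50) = 0.38
  → value = 0.3800
|0.2600 − 0.3800| = 0.120

0.120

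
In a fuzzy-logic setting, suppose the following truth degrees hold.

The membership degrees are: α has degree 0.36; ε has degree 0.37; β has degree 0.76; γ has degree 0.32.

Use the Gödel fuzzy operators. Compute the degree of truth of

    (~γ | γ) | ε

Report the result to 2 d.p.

0.68

~γ = 1 − 0.32 = 0.68
~γ | γ = max(a, b) on (0.68, 0.32) = 0.68
(~γ | γ) | ε = max(a, b) on (0.68, 0.37) = 0.68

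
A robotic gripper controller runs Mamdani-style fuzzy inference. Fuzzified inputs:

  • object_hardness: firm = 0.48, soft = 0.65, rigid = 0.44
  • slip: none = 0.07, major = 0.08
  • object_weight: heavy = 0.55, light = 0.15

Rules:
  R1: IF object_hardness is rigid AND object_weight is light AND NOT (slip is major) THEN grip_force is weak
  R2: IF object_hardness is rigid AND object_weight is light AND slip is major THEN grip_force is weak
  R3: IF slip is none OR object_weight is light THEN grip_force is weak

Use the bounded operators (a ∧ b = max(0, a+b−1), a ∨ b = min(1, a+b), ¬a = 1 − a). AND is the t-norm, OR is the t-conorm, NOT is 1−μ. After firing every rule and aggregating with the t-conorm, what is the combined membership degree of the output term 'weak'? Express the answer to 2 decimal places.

0.22

R1: rigid=0.44, light=0.15, ¬major=1−0.08=0.92; AND[max(0, a+b−1)] → w = 0.00
R2: rigid=0.44, light=0.15, major=0.08; AND[max(0, a+b−1)] → w = 0.00
R3: none=0.07, light=0.15; OR[min(1, a+b)] → w = 0.22
Rules with consequent 'weak': {R1, R2, R3} → strengths 0.00, 0.00, 0.22
Aggregate via t-conorm [min(1, a+b)]: 0.22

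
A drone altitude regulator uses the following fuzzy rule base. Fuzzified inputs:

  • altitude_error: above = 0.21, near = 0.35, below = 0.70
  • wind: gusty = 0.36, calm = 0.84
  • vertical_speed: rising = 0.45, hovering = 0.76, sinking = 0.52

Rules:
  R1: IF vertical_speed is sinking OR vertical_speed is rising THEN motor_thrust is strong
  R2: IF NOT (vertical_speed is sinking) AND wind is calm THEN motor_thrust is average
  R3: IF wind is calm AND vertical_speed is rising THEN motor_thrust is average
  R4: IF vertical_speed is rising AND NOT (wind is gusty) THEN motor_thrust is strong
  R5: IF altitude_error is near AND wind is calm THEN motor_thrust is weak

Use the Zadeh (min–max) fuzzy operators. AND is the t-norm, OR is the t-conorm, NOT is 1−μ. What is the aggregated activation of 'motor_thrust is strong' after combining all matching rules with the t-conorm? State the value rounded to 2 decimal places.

R1: sinking=0.52, rising=0.45; OR[max(a, b)] → w = 0.52
R2: ¬sinking=1−0.52=0.48, calm=0.84; AND[min(a, b)] → w = 0.48
R3: calm=0.84, rising=0.45; AND[min(a, b)] → w = 0.45
R4: rising=0.45, ¬gusty=1−0.36=0.64; AND[min(a, b)] → w = 0.45
R5: near=0.35, calm=0.84; AND[min(a, b)] → w = 0.35
Rules with consequent 'strong': {R1, R4} → strengths 0.52, 0.45
Aggregate via t-conorm [max(a, b)]: 0.52

0.52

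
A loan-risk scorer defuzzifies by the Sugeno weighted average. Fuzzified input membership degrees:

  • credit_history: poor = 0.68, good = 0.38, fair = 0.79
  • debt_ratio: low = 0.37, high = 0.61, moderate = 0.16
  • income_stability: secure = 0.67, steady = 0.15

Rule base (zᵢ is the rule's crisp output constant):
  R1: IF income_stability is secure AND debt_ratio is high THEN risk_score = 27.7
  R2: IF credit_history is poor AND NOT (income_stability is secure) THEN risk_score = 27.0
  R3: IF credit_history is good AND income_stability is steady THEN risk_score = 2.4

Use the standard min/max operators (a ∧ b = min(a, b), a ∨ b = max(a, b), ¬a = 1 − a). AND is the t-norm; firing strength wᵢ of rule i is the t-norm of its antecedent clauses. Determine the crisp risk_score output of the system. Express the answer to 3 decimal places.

R1 (z=27.7): secure=0.67, high=0.61; AND[min(a, b)] → w = 0.61
R2 (z=27.0): poor=0.68, ¬secure=1−0.67=0.33; AND[min(a, b)] → w = 0.33
R3 (z=2.4): good=0.38, steady=0.15; AND[min(a, b)] → w = 0.15
Weighted average = (0.61·27.7 + 0.33·27.0 + 0.15·2.4) / (0.61 + 0.33 + 0.15)
  = 26.1670 / 1.0900 = 24.006

24.006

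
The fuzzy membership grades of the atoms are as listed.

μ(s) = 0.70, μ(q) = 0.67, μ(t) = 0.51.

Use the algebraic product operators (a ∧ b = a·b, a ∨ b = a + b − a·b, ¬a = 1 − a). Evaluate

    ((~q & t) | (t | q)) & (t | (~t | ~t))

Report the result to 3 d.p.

~q = 1 − 0.6700 = 0.3300
~q & t = a·b on (0.3300, 0.5100) = 0.1683
t | q = a + b − a·b on (0.5100, 0.6700) = 0.8383
(~q & t) | (t | q) = a + b − a·b on (0.1683, 0.8383) = 0.8655
~t = 1 − 0.5100 = 0.4900
~t = 1 − 0.5100 = 0.4900
~t | ~t = a + b − a·b on (0.4900, 0.4900) = 0.7399
t | (~t | ~t) = a + b − a·b on (0.5100, 0.7399) = 0.8726
((~q & t) | (t | q)) & (t | (~t | ~t)) = a·b on (0.8655, 0.8726) = 0.7552

0.755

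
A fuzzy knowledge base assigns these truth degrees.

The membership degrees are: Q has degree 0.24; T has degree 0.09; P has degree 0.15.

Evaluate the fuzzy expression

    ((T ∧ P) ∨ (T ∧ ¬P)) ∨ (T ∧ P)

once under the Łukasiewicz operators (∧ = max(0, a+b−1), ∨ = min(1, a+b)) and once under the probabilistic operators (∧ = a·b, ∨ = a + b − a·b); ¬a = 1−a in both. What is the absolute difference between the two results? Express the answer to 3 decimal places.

0.101

Under Łukasiewicz:
  T ∧ P = max(0, a+b−1) on (0.09, 0.15) = 0.00
  ¬P = 1 − 0.15 = 0.85
  T ∧ ¬P = max(0, a+b−1) on (0.09, 0.85) = 0.00
  (T ∧ P) ∨ (T ∧ ¬P) = min(1, a+b) on (0.00, 0.00) = 0.00
  T ∧ P = max(0, a+b−1) on (0.09, 0.15) = 0.00
  ((T ∧ P) ∨ (T ∧ ¬P)) ∨ (T ∧ P) = min(1, a+b) on (0.00, 0.00) = 0.00
  → value = 0.0000
Under probabilistic:
  T ∧ P = a·b on (0.0900, 0.1500) = 0.0135
  ¬P = 1 − 0.1500 = 0.8500
  T ∧ ¬P = a·b on (0.0900, 0.8500) = 0.0765
  (T ∧ P) ∨ (T ∧ ¬P) = a + b − a·b on (0.0135, 0.0765) = 0.0890
  T ∧ P = a·b on (0.0900, 0.1500) = 0.0135
  ((T ∧ P) ∨ (T ∧ ¬P)) ∨ (T ∧ P) = a + b − a·b on (0.0890, 0.0135) = 0.1013
  → value = 0.1013
|0.0000 − 0.1013| = 0.101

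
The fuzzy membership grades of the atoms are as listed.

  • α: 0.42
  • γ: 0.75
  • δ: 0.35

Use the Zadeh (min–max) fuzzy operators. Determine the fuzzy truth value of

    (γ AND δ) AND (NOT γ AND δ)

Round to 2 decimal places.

γ AND δ = min(a, b) on (0.75, 0.35) = 0.35
NOT γ = 1 − 0.75 = 0.25
NOT γ AND δ = min(a, b) on (0.25, 0.35) = 0.25
(γ AND δ) AND (NOT γ AND δ) = min(a, b) on (0.35, 0.25) = 0.25

0.25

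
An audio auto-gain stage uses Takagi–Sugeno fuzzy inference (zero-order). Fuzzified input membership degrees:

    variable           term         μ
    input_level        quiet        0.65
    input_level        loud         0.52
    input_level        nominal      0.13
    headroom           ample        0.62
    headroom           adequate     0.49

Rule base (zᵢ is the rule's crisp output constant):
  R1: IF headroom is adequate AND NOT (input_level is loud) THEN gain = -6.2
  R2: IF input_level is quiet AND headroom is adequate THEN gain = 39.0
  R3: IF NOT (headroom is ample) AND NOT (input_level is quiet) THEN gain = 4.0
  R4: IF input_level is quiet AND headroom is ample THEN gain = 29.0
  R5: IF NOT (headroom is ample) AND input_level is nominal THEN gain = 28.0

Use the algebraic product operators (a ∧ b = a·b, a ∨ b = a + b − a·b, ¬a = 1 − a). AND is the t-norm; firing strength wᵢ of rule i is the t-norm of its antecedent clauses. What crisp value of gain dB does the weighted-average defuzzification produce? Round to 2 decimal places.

R1 (z=-6.2): adequate=0.49, ¬loud=1−0.52=0.48; AND[a·b] → w = 0.2352
R2 (z=39.0): quiet=0.65, adequate=0.49; AND[a·b] → w = 0.3185
R3 (z=4.0): ¬ample=1−0.62=0.38, ¬quiet=1−0.65=0.35; AND[a·b] → w = 0.1330
R4 (z=29.0): quiet=0.65, ample=0.62; AND[a·b] → w = 0.4030
R5 (z=28.0): ¬ample=1−0.62=0.38, nominal=0.13; AND[a·b] → w = 0.0494
Weighted average = (0.2352·-6.2 + 0.3185·39.0 + 0.1330·4.0 + 0.4030·29.0 + 0.0494·28.0) / (0.2352 + 0.3185 + 0.1330 + 0.4030 + 0.0494)
  = 24.5655 / 1.1391 = 21.57

21.57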